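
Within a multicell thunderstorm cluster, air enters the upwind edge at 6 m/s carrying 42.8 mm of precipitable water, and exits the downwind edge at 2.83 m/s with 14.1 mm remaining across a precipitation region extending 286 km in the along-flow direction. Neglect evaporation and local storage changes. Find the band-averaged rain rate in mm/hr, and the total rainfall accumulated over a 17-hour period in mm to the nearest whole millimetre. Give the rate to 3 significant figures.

R ≈ 2.73 mm/hr; total ≈ 46 mm

Column moisture flux per unit crosswind length is F = V × PW.
Inflow: F_in = 6 × 42.8 = 256.8 mm·m/s
Outflow: F_out = 2.83 × 14.1 = 39.903 mm·m/s
Steady-state rate R = (F_in − F_out)/L = (256.8 − 39.903) / 286000 m = 7.584e-04 mm/s.
R = 7.584e-04 × 3600 = 2.73 mm/hr.
Over 17 h: total = 2.73 × 17 = 46.41 ≈ 46 mm.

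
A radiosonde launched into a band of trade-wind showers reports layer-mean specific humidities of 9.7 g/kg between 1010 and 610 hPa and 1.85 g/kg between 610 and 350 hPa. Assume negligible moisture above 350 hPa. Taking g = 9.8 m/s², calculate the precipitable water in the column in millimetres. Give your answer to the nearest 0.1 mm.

Precipitable water is the column-integrated vapour mass per unit area: PW = (1/g) Σ q̄ Δp, with q in kg/kg and Δp in Pa (1 kg/m² of water = 1 mm).
Layer 1010–610 hPa: Δp = 400 hPa = 40000 Pa, q̄ = 0.0097 kg/kg → 0.0097 × 40000 / 9.8 = 39.59 mm
Layer 610–350 hPa: Δp = 260 hPa = 26000 Pa, q̄ = 0.00185 kg/kg → 0.00185 × 26000 / 9.8 = 4.91 mm
PW = 39.59 + 4.91 = 44.50 ≈ 44.5 mm.

PW ≈ 44.5 mm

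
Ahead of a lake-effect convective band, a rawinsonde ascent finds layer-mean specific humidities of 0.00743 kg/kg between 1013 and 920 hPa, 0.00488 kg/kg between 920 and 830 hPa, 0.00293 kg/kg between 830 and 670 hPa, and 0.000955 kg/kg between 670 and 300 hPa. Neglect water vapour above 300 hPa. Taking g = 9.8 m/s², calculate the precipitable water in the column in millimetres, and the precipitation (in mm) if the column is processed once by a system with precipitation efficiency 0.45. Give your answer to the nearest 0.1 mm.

PW ≈ 19.9 mm; precipitation ≈ 9.0 mm

Precipitable water is the column-integrated vapour mass per unit area: PW = (1/g) Σ q̄ Δp, with q in kg/kg and Δp in Pa (1 kg/m² of water = 1 mm).
Layer 1013–920 hPa: Δp = 93 hPa = 9300 Pa, q̄ = 0.00743 kg/kg → 0.00743 × 9300 / 9.8 = 7.05 mm
Layer 920–830 hPa: Δp = 90 hPa = 9000 Pa, q̄ = 0.00488 kg/kg → 0.00488 × 9000 / 9.8 = 4.48 mm
Layer 830–670 hPa: Δp = 160 hPa = 16000 Pa, q̄ = 0.00293 kg/kg → 0.00293 × 16000 / 9.8 = 4.78 mm
Layer 670–300 hPa: Δp = 370 hPa = 37000 Pa, q̄ = 0.000955 kg/kg → 0.000955 × 37000 / 9.8 = 3.61 mm
PW = 7.05 + 4.48 + 4.78 + 3.61 = 19.92 ≈ 19.9 mm.
Precipitation = ε × PW = 0.45 × 19.9 = 9.0 mm.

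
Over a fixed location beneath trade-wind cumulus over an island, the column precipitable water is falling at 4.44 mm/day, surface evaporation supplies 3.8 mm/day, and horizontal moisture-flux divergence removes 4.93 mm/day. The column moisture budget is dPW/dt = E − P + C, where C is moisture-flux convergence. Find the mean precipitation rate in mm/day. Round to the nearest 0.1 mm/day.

P ≈ 3.3 mm/day

dPW/dt = -4.44 mm/day.
P = E + C − dPW/dt = 3.8 + (-4.93) − (-4.44) = 3.3 mm/day.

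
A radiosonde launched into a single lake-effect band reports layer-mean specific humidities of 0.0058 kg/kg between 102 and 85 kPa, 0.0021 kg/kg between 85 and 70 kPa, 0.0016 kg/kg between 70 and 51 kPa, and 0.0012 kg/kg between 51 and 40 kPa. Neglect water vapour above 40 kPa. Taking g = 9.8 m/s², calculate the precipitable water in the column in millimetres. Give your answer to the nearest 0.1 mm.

PW ≈ 17.7 mm

Precipitable water is the column-integrated vapour mass per unit area: PW = (1/g) Σ q̄ Δp, with q in kg/kg and Δp in Pa (1 kg/m² of water = 1 mm).
Layer 102–85 kPa: Δp = 170 hPa = 17000 Pa, q̄ = 0.0058 kg/kg → 0.0058 × 17000 / 9.8 = 10.06 mm
Layer 85–70 kPa: Δp = 150 hPa = 15000 Pa, q̄ = 0.0021 kg/kg → 0.0021 × 15000 / 9.8 = 3.21 mm
Layer 70–51 kPa: Δp = 190 hPa = 19000 Pa, q̄ = 0.0016 kg/kg → 0.0016 × 19000 / 9.8 = 3.10 mm
Layer 51–40 kPa: Δp = 110 hPa = 11000 Pa, q̄ = 0.0012 kg/kg → 0.0012 × 11000 / 9.8 = 1.35 mm
PW = 10.06 + 3.21 + 3.10 + 1.35 = 17.72 ≈ 17.7 mm.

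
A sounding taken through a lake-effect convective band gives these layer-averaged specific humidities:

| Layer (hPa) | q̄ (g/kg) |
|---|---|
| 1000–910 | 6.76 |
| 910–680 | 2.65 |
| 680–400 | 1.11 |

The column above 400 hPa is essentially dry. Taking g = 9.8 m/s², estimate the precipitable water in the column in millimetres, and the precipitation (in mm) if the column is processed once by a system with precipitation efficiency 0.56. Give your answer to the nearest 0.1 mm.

PW ≈ 15.6 mm; precipitation ≈ 8.7 mm

Precipitable water is the column-integrated vapour mass per unit area: PW = (1/g) Σ q̄ Δp, with q in kg/kg and Δp in Pa (1 kg/m² of water = 1 mm).
Layer 1000–910 hPa: Δp = 90 hPa = 9000 Pa, q̄ = 0.00676 kg/kg → 0.00676 × 9000 / 9.8 = 6.21 mm
Layer 910–680 hPa: Δp = 230 hPa = 23000 Pa, q̄ = 0.00265 kg/kg → 0.00265 × 23000 / 9.8 = 6.22 mm
Layer 680–400 hPa: Δp = 280 hPa = 28000 Pa, q̄ = 0.00111 kg/kg → 0.00111 × 28000 / 9.8 = 3.17 mm
PW = 6.21 + 6.22 + 3.17 = 15.60 ≈ 15.6 mm.
Precipitation = ε × PW = 0.56 × 15.6 = 8.7 mm.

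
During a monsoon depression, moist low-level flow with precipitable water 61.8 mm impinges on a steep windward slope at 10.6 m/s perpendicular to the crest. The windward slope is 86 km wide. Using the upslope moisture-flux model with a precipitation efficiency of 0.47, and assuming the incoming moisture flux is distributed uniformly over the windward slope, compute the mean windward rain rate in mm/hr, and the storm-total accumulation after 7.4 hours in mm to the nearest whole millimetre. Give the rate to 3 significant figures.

Incoming column moisture flux per unit ridge length: F = V × PW = 10.6 × 61.8 = 655.08 mm·m/s.
Spread over the 86 km slope with efficiency ε = 0.47: R = ε·F/W = 0.47 × 655.08 / 86000 m = 3.580e-03 mm/s.
R = 3.580e-03 × 3600 = 12.9 mm/hr.
Over 7.4 h: total = 12.9 × 7.4 = 95.46 ≈ 95 mm.

R ≈ 12.9 mm/hr; total ≈ 95 mm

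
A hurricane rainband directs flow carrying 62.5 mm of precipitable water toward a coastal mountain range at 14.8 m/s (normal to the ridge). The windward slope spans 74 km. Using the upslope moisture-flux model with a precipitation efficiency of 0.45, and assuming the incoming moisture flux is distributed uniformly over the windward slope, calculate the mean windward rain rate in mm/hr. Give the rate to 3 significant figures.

Incoming column moisture flux per unit ridge length: F = V × PW = 14.8 × 62.5 = 925 mm·m/s.
Spread over the 74 km slope with efficiency ε = 0.45: R = ε·F/W = 0.45 × 925 / 74000 m = 5.625e-03 mm/s.
R = 5.625e-03 × 3600 = 20.2 mm/hr.

R ≈ 20.2 mm/hr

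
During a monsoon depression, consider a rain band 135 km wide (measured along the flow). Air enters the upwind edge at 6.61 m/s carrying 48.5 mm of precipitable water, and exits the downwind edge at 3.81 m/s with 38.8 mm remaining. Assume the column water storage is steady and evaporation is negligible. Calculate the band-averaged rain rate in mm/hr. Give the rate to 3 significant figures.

R ≈ 4.61 mm/hr

Column moisture flux per unit crosswind length is F = V × PW.
Inflow: F_in = 6.61 × 48.5 = 320.585 mm·m/s
Outflow: F_out = 3.81 × 38.8 = 147.828 mm·m/s
Steady-state rate R = (F_in − F_out)/L = (320.585 − 147.828) / 135000 m = 1.280e-03 mm/s.
R = 1.280e-03 × 3600 = 4.61 mm/hr.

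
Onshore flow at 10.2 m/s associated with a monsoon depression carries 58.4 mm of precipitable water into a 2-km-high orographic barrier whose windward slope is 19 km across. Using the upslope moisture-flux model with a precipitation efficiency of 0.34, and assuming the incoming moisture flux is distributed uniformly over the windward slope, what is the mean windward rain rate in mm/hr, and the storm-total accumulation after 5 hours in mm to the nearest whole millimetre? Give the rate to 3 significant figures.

Incoming column moisture flux per unit ridge length: F = V × PW = 10.2 × 58.4 = 595.68 mm·m/s.
Spread over the 19 km slope with efficiency ε = 0.34: R = ε·F/W = 0.34 × 595.68 / 19000 m = 1.066e-02 mm/s.
R = 1.066e-02 × 3600 = 38.4 mm/hr.
Over 5 h: total = 38.4 × 5 = 192 mm.

R ≈ 38.4 mm/hr; total ≈ 192 mm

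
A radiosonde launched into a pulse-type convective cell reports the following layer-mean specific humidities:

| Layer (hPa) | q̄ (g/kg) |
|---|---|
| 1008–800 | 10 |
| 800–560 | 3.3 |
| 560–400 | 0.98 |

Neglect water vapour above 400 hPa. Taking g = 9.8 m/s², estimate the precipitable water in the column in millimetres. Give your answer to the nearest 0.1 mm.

PW ≈ 30.9 mm

Precipitable water is the column-integrated vapour mass per unit area: PW = (1/g) Σ q̄ Δp, with q in kg/kg and Δp in Pa (1 kg/m² of water = 1 mm).
Layer 1008–800 hPa: Δp = 208 hPa = 20800 Pa, q̄ = 0.01 kg/kg → 0.01 × 20800 / 9.8 = 21.22 mm
Layer 800–560 hPa: Δp = 240 hPa = 24000 Pa, q̄ = 0.0033 kg/kg → 0.0033 × 24000 / 9.8 = 8.08 mm
Layer 560–400 hPa: Δp = 160 hPa = 16000 Pa, q̄ = 0.00098 kg/kg → 0.00098 × 16000 / 9.8 = 1.60 mm
PW = 21.22 + 8.08 + 1.60 = 30.90 ≈ 30.9 mm.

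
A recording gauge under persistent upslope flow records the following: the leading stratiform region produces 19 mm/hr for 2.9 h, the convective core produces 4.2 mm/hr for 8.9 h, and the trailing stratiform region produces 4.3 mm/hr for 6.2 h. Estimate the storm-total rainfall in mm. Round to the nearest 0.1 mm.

Total = Σ Rᵢ Δtᵢ = 19 × 2.9 + 4.2 × 8.9 + 4.3 × 6.2
      = 55.1 + 37.38 + 26.66 = 119.1 mm.

total ≈ 119.1 mm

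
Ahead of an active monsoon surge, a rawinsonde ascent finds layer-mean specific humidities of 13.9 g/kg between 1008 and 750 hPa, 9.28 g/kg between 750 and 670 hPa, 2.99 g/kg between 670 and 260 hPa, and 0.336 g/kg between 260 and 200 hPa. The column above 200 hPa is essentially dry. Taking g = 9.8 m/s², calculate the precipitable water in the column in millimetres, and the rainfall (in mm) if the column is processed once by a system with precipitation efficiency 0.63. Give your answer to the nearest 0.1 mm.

PW ≈ 56.9 mm; rainfall ≈ 35.8 mm

Precipitable water is the column-integrated vapour mass per unit area: PW = (1/g) Σ q̄ Δp, with q in kg/kg and Δp in Pa (1 kg/m² of water = 1 mm).
Layer 1008–750 hPa: Δp = 258 hPa = 25800 Pa, q̄ = 0.0139 kg/kg → 0.0139 × 25800 / 9.8 = 36.59 mm
Layer 750–670 hPa: Δp = 80 hPa = 8000 Pa, q̄ = 0.00928 kg/kg → 0.00928 × 8000 / 9.8 = 7.58 mm
Layer 670–260 hPa: Δp = 410 hPa = 41000 Pa, q̄ = 0.00299 kg/kg → 0.00299 × 41000 / 9.8 = 12.51 mm
Layer 260–200 hPa: Δp = 60 hPa = 6000 Pa, q̄ = 0.000336 kg/kg → 0.000336 × 6000 / 9.8 = 0.21 mm
PW = 36.59 + 7.58 + 12.51 + 0.21 = 56.89 ≈ 56.9 mm.
Rainfall = ε × PW = 0.63 × 56.9 = 35.8 mm.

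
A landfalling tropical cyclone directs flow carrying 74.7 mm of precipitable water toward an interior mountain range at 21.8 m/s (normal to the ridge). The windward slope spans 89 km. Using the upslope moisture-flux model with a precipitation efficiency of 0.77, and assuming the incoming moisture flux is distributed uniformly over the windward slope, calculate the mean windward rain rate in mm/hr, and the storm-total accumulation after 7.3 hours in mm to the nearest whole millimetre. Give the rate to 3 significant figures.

R ≈ 50.7 mm/hr; total ≈ 370 mm

Incoming column moisture flux per unit ridge length: F = V × PW = 21.8 × 74.7 = 1628.46 mm·m/s.
Spread over the 89 km slope with efficiency ε = 0.77: R = ε·F/W = 0.77 × 1628.46 / 89000 m = 1.409e-02 mm/s.
R = 1.409e-02 × 3600 = 50.7 mm/hr.
Over 7.3 h: total = 50.7 × 7.3 = 370.11 ≈ 370 mm.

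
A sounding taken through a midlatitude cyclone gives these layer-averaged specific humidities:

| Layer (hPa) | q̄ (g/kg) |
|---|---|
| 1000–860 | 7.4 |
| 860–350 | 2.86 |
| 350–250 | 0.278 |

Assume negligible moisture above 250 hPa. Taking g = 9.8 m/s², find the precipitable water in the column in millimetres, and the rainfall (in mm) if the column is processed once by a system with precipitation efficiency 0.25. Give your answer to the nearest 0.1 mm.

PW ≈ 25.7 mm; rainfall ≈ 6.4 mm

Precipitable water is the column-integrated vapour mass per unit area: PW = (1/g) Σ q̄ Δp, with q in kg/kg and Δp in Pa (1 kg/m² of water = 1 mm).
Layer 1000–860 hPa: Δp = 140 hPa = 14000 Pa, q̄ = 0.0074 kg/kg → 0.0074 × 14000 / 9.8 = 10.57 mm
Layer 860–350 hPa: Δp = 510 hPa = 51000 Pa, q̄ = 0.00286 kg/kg → 0.00286 × 51000 / 9.8 = 14.88 mm
Layer 350–250 hPa: Δp = 100 hPa = 10000 Pa, q̄ = 0.000278 kg/kg → 0.000278 × 10000 / 9.8 = 0.28 mm
PW = 10.57 + 14.88 + 0.28 = 25.73 ≈ 25.7 mm.
Rainfall = ε × PW = 0.25 × 25.7 = 6.4 mm.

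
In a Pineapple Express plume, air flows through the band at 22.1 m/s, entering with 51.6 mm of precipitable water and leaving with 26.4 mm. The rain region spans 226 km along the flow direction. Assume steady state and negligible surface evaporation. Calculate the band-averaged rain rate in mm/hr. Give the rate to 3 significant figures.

R ≈ 8.87 mm/hr

Column moisture flux per unit crosswind length is F = V × PW.
Inflow: F_in = 22.1 × 51.6 = 1140.36 mm·m/s
Outflow: F_out = 22.1 × 26.4 = 583.44 mm·m/s
Steady-state rate R = (F_in − F_out)/L = (1140.36 − 583.44) / 226000 m = 2.464e-03 mm/s.
R = 2.464e-03 × 3600 = 8.87 mm/hr.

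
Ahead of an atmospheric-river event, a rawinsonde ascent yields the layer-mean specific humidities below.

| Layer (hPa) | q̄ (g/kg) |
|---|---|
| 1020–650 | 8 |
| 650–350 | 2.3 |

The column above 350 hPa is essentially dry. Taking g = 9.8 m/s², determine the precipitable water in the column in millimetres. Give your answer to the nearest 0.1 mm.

Precipitable water is the column-integrated vapour mass per unit area: PW = (1/g) Σ q̄ Δp, with q in kg/kg and Δp in Pa (1 kg/m² of water = 1 mm).
Layer 1020–650 hPa: Δp = 370 hPa = 37000 Pa, q̄ = 0.008 kg/kg → 0.008 × 37000 / 9.8 = 30.20 mm
Layer 650–350 hPa: Δp = 300 hPa = 30000 Pa, q̄ = 0.0023 kg/kg → 0.0023 × 30000 / 9.8 = 7.04 mm
PW = 30.20 + 7.04 = 37.24 ≈ 37.2 mm.

PW ≈ 37.2 mm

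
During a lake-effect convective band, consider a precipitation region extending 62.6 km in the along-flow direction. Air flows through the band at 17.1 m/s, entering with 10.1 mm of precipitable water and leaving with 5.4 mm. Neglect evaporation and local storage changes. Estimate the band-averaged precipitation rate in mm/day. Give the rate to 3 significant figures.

Column moisture flux per unit crosswind length is F = V × PW.
Inflow: F_in = 17.1 × 10.1 = 172.71 mm·m/s
Outflow: F_out = 17.1 × 5.4 = 92.34 mm·m/s
Steady-state rate R = (F_in − F_out)/L = (172.71 − 92.34) / 62600 m = 1.284e-03 mm/s.
R = 1.284e-03 × 3600 × 24 = 111 mm/day.

R ≈ 111 mm/day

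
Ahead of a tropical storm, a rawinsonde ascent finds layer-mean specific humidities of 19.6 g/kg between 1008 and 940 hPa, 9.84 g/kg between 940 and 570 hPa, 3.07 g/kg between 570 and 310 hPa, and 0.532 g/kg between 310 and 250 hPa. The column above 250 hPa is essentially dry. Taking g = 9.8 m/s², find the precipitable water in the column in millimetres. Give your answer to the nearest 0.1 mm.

Precipitable water is the column-integrated vapour mass per unit area: PW = (1/g) Σ q̄ Δp, with q in kg/kg and Δp in Pa (1 kg/m² of water = 1 mm).
Layer 1008–940 hPa: Δp = 68 hPa = 6800 Pa, q̄ = 0.0196 kg/kg → 0.0196 × 6800 / 9.8 = 13.60 mm
Layer 940–570 hPa: Δp = 370 hPa = 37000 Pa, q̄ = 0.00984 kg/kg → 0.00984 × 37000 / 9.8 = 37.15 mm
Layer 570–310 hPa: Δp = 260 hPa = 26000 Pa, q̄ = 0.00307 kg/kg → 0.00307 × 26000 / 9.8 = 8.14 mm
Layer 310–250 hPa: Δp = 60 hPa = 6000 Pa, q̄ = 0.000532 kg/kg → 0.000532 × 6000 / 9.8 = 0.33 mm
PW = 13.60 + 37.15 + 8.14 + 0.33 = 59.22 ≈ 59.2 mm.

PW ≈ 59.2 mm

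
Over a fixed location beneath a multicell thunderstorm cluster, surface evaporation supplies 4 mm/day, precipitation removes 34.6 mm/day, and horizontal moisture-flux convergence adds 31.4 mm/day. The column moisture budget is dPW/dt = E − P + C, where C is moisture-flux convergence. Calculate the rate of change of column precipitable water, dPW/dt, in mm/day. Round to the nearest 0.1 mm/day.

dPW/dt ≈ 0.8 mm/day

dPW/dt = E − P + C = 4 − 34.6 + (31.4) = 0.8 mm/day.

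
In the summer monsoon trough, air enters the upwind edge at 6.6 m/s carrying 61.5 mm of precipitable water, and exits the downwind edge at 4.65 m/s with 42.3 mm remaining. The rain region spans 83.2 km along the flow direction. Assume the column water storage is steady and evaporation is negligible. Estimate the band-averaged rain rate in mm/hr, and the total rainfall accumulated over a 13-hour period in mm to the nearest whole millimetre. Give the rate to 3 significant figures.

Column moisture flux per unit crosswind length is F = V × PW.
Inflow: F_in = 6.6 × 61.5 = 405.9 mm·m/s
Outflow: F_out = 4.65 × 42.3 = 196.695 mm·m/s
Steady-state rate R = (F_in − F_out)/L = (405.9 − 196.695) / 83200 m = 2.514e-03 mm/s.
R = 2.514e-03 × 3600 = 9.05 mm/hr.
Over 13 h: total = 9.05 × 13 = 117.65 ≈ 118 mm.

R ≈ 9.05 mm/hr; total ≈ 118 mm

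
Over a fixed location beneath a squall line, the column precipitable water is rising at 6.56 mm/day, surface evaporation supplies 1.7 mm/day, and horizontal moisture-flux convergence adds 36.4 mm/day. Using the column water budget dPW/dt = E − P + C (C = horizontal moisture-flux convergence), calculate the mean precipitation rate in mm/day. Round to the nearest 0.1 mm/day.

P ≈ 31.5 mm/day

dPW/dt = +6.56 mm/day.
P = E + C − dPW/dt = 1.7 + (36.4) − (+6.56) = 31.5 mm/day.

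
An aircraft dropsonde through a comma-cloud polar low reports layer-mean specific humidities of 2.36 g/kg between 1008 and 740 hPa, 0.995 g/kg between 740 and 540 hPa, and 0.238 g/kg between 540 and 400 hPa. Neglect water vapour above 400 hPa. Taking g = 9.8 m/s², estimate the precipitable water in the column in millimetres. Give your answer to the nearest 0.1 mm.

PW ≈ 8.8 mm

Precipitable water is the column-integrated vapour mass per unit area: PW = (1/g) Σ q̄ Δp, with q in kg/kg and Δp in Pa (1 kg/m² of water = 1 mm).
Layer 1008–740 hPa: Δp = 268 hPa = 26800 Pa, q̄ = 0.00236 kg/kg → 0.00236 × 26800 / 9.8 = 6.45 mm
Layer 740–540 hPa: Δp = 200 hPa = 20000 Pa, q̄ = 0.000995 kg/kg → 0.000995 × 20000 / 9.8 = 2.03 mm
Layer 540–400 hPa: Δp = 140 hPa = 14000 Pa, q̄ = 0.000238 kg/kg → 0.000238 × 14000 / 9.8 = 0.34 mm
PW = 6.45 + 2.03 + 0.34 = 8.82 ≈ 8.8 mm.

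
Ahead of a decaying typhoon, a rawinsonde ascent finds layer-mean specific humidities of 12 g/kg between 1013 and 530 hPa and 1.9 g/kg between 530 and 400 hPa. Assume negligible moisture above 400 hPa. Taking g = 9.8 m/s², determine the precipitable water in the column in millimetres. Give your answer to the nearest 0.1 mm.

Precipitable water is the column-integrated vapour mass per unit area: PW = (1/g) Σ q̄ Δp, with q in kg/kg and Δp in Pa (1 kg/m² of water = 1 mm).
Layer 1013–530 hPa: Δp = 483 hPa = 48300 Pa, q̄ = 0.012 kg/kg → 0.012 × 48300 / 9.8 = 59.14 mm
Layer 530–400 hPa: Δp = 130 hPa = 13000 Pa, q̄ = 0.0019 kg/kg → 0.0019 × 13000 / 9.8 = 2.52 mm
PW = 59.14 + 2.52 = 61.66 ≈ 61.7 mm.

PW ≈ 61.7 mm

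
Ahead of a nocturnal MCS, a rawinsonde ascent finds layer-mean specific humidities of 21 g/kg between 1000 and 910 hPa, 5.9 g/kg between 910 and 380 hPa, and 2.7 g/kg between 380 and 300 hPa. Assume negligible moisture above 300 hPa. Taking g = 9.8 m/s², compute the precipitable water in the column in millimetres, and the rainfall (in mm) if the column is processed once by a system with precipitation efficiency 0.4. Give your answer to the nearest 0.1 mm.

PW ≈ 53.4 mm; rainfall ≈ 21.4 mm

Precipitable water is the column-integrated vapour mass per unit area: PW = (1/g) Σ q̄ Δp, with q in kg/kg and Δp in Pa (1 kg/m² of water = 1 mm).
Layer 1000–910 hPa: Δp = 90 hPa = 9000 Pa, q̄ = 0.021 kg/kg → 0.021 × 9000 / 9.8 = 19.29 mm
Layer 910–380 hPa: Δp = 530 hPa = 53000 Pa, q̄ = 0.0059 kg/kg → 0.0059 × 53000 / 9.8 = 31.91 mm
Layer 380–300 hPa: Δp = 80 hPa = 8000 Pa, q̄ = 0.0027 kg/kg → 0.0027 × 8000 / 9.8 = 2.20 mm
PW = 19.29 + 31.91 + 2.20 = 53.40 ≈ 53.4 mm.
Rainfall = ε × PW = 0.4 × 53.4 = 21.4 mm.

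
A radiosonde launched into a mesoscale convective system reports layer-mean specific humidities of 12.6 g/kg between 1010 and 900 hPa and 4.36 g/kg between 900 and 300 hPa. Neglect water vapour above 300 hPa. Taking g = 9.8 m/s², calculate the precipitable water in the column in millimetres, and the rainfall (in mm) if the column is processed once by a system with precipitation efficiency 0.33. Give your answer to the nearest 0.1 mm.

PW ≈ 40.8 mm; rainfall ≈ 13.5 mm

Precipitable water is the column-integrated vapour mass per unit area: PW = (1/g) Σ q̄ Δp, with q in kg/kg and Δp in Pa (1 kg/m² of water = 1 mm).
Layer 1010–900 hPa: Δp = 110 hPa = 11000 Pa, q̄ = 0.0126 kg/kg → 0.0126 × 11000 / 9.8 = 14.14 mm
Layer 900–300 hPa: Δp = 600 hPa = 60000 Pa, q̄ = 0.00436 kg/kg → 0.00436 × 60000 / 9.8 = 26.69 mm
PW = 14.14 + 26.69 = 40.83 ≈ 40.8 mm.
Rainfall = ε × PW = 0.33 × 40.8 = 13.5 mm.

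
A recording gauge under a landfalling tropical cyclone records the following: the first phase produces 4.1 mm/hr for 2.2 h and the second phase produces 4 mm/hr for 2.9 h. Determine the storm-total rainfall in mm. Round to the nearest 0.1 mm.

Total = Σ Rᵢ Δtᵢ = 4.1 × 2.2 + 4 × 2.9
      = 9.02 + 11.6 = 20.6 mm.

total ≈ 20.6 mm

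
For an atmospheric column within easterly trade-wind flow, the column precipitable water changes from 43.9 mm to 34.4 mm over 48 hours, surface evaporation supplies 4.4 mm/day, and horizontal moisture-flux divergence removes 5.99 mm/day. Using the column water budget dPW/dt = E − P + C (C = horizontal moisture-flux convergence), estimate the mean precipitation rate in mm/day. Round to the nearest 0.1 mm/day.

P ≈ 3.2 mm/day

dPW/dt = (34.4 − 43.9) mm / (48/24 day) = -4.750 mm/day.
P = E + C − dPW/dt = 4.4 + (-5.99) − (-4.750) = 3.2 mm/day.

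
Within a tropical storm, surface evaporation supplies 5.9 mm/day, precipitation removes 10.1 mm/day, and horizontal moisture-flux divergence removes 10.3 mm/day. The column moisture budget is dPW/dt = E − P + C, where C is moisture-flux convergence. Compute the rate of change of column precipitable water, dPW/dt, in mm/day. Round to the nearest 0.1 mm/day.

dPW/dt ≈ -14.5 mm/day

dPW/dt = E − P + C = 5.9 − 10.1 + (-10.3) = -14.5 mm/day.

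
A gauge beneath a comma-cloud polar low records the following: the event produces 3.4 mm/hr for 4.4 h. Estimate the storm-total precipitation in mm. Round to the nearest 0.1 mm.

total ≈ 15.0 mm

Total = Σ Rᵢ Δtᵢ = 3.4 × 4.4
      = 14.96 = 15.0 mm.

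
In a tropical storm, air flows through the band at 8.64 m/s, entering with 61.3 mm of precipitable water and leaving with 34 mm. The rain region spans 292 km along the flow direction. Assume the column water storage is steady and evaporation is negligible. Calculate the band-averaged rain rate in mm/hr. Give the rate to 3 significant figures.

R ≈ 2.91 mm/hr

Column moisture flux per unit crosswind length is F = V × PW.
Inflow: F_in = 8.64 × 61.3 = 529.632 mm·m/s
Outflow: F_out = 8.64 × 34 = 293.76 mm·m/s
Steady-state rate R = (F_in − F_out)/L = (529.632 − 293.76) / 292000 m = 8.078e-04 mm/s.
R = 8.078e-04 × 3600 = 2.91 mm/hr.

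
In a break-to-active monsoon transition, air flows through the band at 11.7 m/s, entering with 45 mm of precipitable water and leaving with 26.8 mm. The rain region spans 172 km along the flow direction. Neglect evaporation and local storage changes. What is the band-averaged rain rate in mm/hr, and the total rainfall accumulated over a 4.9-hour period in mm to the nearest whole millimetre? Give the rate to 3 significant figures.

R ≈ 4.46 mm/hr; total ≈ 22 mm

Column moisture flux per unit crosswind length is F = V × PW.
Inflow: F_in = 11.7 × 45 = 526.5 mm·m/s
Outflow: F_out = 11.7 × 26.8 = 313.56 mm·m/s
Steady-state rate R = (F_in − F_out)/L = (526.5 − 313.56) / 172000 m = 1.238e-03 mm/s.
R = 1.238e-03 × 3600 = 4.46 mm/hr.
Over 4.9 h: total = 4.46 × 4.9 = 21.854 ≈ 22 mm.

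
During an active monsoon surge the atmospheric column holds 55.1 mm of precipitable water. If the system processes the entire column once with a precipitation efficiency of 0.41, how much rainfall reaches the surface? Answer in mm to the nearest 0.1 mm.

Rainfall = ε × PW = 0.41 × 55.1 = 22.6 mm.

rainfall ≈ 22.6 mm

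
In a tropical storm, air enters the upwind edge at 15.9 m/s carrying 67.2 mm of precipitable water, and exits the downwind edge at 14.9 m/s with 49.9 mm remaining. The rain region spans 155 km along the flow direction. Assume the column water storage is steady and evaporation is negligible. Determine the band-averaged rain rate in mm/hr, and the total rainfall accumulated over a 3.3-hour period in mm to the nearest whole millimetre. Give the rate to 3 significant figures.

Column moisture flux per unit crosswind length is F = V × PW.
Inflow: F_in = 15.9 × 67.2 = 1068.48 mm·m/s
Outflow: F_out = 14.9 × 49.9 = 743.51 mm·m/s
Steady-state rate R = (F_in − F_out)/L = (1068.48 − 743.51) / 155000 m = 2.097e-03 mm/s.
R = 2.097e-03 × 3600 = 7.55 mm/hr.
Over 3.3 h: total = 7.55 × 3.3 = 24.915 ≈ 25 mm.

R ≈ 7.55 mm/hr; total ≈ 25 mm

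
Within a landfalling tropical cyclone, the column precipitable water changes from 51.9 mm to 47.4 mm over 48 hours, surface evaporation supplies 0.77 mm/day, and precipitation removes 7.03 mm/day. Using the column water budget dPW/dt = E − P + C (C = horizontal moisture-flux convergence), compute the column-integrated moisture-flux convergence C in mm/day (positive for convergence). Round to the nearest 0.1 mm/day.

dPW/dt = (47.4 − 51.9) mm / (48/24 day) = -2.250 mm/day.
C = dPW/dt − E + P = (-2.250) − 0.77 + 7.03 = 4.0 mm/day.

C ≈ 4.0 mm/day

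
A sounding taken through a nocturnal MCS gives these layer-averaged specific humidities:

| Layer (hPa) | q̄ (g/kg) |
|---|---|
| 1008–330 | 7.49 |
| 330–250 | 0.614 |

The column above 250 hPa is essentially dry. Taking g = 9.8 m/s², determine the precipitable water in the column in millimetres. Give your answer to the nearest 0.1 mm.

Precipitable water is the column-integrated vapour mass per unit area: PW = (1/g) Σ q̄ Δp, with q in kg/kg and Δp in Pa (1 kg/m² of water = 1 mm).
Layer 1008–330 hPa: Δp = 678 hPa = 67800 Pa, q̄ = 0.00749 kg/kg → 0.00749 × 67800 / 9.8 = 51.82 mm
Layer 330–250 hPa: Δp = 80 hPa = 8000 Pa, q̄ = 0.000614 kg/kg → 0.000614 × 8000 / 9.8 = 0.50 mm
PW = 51.82 + 0.50 = 52.32 ≈ 52.3 mm.

PW ≈ 52.3 mm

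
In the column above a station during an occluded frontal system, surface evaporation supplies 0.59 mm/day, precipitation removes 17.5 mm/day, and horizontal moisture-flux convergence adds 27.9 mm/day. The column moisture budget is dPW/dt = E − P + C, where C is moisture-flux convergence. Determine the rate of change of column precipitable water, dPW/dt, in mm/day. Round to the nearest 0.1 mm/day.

dPW/dt ≈ 11.0 mm/day

dPW/dt = E − P + C = 0.59 − 17.5 + (27.9) = 11.0 mm/day.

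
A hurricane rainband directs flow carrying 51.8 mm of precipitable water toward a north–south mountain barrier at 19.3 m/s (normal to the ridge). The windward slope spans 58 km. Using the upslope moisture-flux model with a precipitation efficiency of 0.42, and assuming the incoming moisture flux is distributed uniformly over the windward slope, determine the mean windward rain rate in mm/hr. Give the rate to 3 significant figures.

Incoming column moisture flux per unit ridge length: F = V × PW = 19.3 × 51.8 = 999.74 mm·m/s.
Spread over the 58 km slope with efficiency ε = 0.42: R = ε·F/W = 0.42 × 999.74 / 58000 m = 7.239e-03 mm/s.
R = 7.239e-03 × 3600 = 26.1 mm/hr.

R ≈ 26.1 mm/hr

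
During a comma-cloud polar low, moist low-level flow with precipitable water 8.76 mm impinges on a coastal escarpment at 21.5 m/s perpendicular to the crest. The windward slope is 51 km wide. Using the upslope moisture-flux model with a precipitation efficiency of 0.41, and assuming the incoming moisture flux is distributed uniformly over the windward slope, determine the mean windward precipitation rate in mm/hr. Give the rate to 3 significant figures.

Incoming column moisture flux per unit ridge length: F = V × PW = 21.5 × 8.76 = 188.34 mm·m/s.
Spread over the 51 km slope with efficiency ε = 0.41: R = ε·F/W = 0.41 × 188.34 / 51000 m = 1.514e-03 mm/s.
R = 1.514e-03 × 3600 = 5.45 mm/hr.

R ≈ 5.45 mm/hr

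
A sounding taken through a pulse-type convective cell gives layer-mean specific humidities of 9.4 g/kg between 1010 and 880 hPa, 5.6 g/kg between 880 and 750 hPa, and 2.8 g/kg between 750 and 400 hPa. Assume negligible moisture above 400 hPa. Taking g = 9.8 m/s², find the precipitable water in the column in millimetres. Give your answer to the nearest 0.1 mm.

PW ≈ 29.9 mm

Precipitable water is the column-integrated vapour mass per unit area: PW = (1/g) Σ q̄ Δp, with q in kg/kg and Δp in Pa (1 kg/m² of water = 1 mm).
Layer 1010–880 hPa: Δp = 130 hPa = 13000 Pa, q̄ = 0.0094 kg/kg → 0.0094 × 13000 / 9.8 = 12.47 mm
Layer 880–750 hPa: Δp = 130 hPa = 13000 Pa, q̄ = 0.0056 kg/kg → 0.0056 × 13000 / 9.8 = 7.43 mm
Layer 750–400 hPa: Δp = 350 hPa = 35000 Pa, q̄ = 0.0028 kg/kg → 0.0028 × 35000 / 9.8 = 10.00 mm
PW = 12.47 + 7.43 + 10.00 = 29.90 ≈ 29.9 mm.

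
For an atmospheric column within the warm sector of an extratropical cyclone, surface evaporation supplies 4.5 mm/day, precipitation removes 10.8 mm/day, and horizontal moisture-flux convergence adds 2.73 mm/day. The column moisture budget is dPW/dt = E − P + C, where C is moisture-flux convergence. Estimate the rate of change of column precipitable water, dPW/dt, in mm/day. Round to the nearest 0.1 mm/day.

dPW/dt = E − P + C = 4.5 − 10.8 + (2.73) = -3.6 mm/day.

dPW/dt ≈ -3.6 mm/day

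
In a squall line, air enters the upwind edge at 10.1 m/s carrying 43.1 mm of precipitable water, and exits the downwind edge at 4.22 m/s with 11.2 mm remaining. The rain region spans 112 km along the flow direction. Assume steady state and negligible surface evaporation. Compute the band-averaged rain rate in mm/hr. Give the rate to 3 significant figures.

R ≈ 12.5 mm/hr

Column moisture flux per unit crosswind length is F = V × PW.
Inflow: F_in = 10.1 × 43.1 = 435.31 mm·m/s
Outflow: F_out = 4.22 × 11.2 = 47.264 mm·m/s
Steady-state rate R = (F_in − F_out)/L = (435.31 − 47.264) / 112000 m = 3.465e-03 mm/s.
R = 3.465e-03 × 3600 = 12.5 mm/hr.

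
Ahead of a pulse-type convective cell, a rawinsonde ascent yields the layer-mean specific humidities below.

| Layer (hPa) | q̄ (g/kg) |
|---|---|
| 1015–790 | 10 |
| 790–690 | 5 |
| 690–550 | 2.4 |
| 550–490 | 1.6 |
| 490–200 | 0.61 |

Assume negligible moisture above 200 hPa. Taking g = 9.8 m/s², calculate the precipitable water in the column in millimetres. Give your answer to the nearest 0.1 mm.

PW ≈ 34.3 mm

Precipitable water is the column-integrated vapour mass per unit area: PW = (1/g) Σ q̄ Δp, with q in kg/kg and Δp in Pa (1 kg/m² of water = 1 mm).
Layer 1015–790 hPa: Δp = 225 hPa = 22500 Pa, q̄ = 0.01 kg/kg → 0.01 × 22500 / 9.8 = 22.96 mm
Layer 790–690 hPa: Δp = 100 hPa = 10000 Pa, q̄ = 0.005 kg/kg → 0.005 × 10000 / 9.8 = 5.10 mm
Layer 690–550 hPa: Δp = 140 hPa = 14000 Pa, q̄ = 0.0024 kg/kg → 0.0024 × 14000 / 9.8 = 3.43 mm
Layer 550–490 hPa: Δp = 60 hPa = 6000 Pa, q̄ = 0.0016 kg/kg → 0.0016 × 6000 / 9.8 = 0.98 mm
Layer 490–200 hPa: Δp = 290 hPa = 29000 Pa, q̄ = 0.00061 kg/kg → 0.00061 × 29000 / 9.8 = 1.81 mm
PW = 22.96 + 5.10 + 3.43 + 0.98 + 1.81 = 34.28 ≈ 34.3 mm.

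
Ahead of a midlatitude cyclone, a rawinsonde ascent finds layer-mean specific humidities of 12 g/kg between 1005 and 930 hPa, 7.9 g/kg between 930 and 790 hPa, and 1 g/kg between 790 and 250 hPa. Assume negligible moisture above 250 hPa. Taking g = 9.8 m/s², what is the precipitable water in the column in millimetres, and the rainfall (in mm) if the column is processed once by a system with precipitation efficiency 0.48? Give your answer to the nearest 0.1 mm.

PW ≈ 26.0 mm; rainfall ≈ 12.5 mm

Precipitable water is the column-integrated vapour mass per unit area: PW = (1/g) Σ q̄ Δp, with q in kg/kg and Δp in Pa (1 kg/m² of water = 1 mm).
Layer 1005–930 hPa: Δp = 75 hPa = 7500 Pa, q̄ = 0.012 kg/kg → 0.012 × 7500 / 9.8 = 9.18 mm
Layer 930–790 hPa: Δp = 140 hPa = 14000 Pa, q̄ = 0.0079 kg/kg → 0.0079 × 14000 / 9.8 = 11.29 mm
Layer 790–250 hPa: Δp = 540 hPa = 54000 Pa, q̄ = 0.001 kg/kg → 0.001 × 54000 / 9.8 = 5.51 mm
PW = 9.18 + 11.29 + 5.51 = 25.98 ≈ 26.0 mm.
Rainfall = ε × PW = 0.48 × 26.0 = 12.5 mm.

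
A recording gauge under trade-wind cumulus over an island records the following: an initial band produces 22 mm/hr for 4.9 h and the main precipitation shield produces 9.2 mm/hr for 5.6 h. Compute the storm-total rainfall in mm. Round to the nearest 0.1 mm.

Total = Σ Rᵢ Δtᵢ = 22 × 4.9 + 9.2 × 5.6
      = 107.8 + 51.52 = 159.3 mm.

total ≈ 159.3 mm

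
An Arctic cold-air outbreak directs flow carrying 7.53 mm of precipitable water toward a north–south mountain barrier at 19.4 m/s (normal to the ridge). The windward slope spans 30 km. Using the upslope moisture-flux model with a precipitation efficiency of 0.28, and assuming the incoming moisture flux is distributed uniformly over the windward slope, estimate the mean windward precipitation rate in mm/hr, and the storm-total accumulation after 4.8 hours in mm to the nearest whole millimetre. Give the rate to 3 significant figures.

R ≈ 4.91 mm/hr; total ≈ 24 mm

Incoming column moisture flux per unit ridge length: F = V × PW = 19.4 × 7.53 = 146.082 mm·m/s.
Spread over the 30 km slope with efficiency ε = 0.28: R = ε·F/W = 0.28 × 146.082 / 30000 m = 1.363e-03 mm/s.
R = 1.363e-03 × 3600 = 4.91 mm/hr.
Over 4.8 h: total = 4.91 × 4.8 = 23.568 ≈ 24 mm.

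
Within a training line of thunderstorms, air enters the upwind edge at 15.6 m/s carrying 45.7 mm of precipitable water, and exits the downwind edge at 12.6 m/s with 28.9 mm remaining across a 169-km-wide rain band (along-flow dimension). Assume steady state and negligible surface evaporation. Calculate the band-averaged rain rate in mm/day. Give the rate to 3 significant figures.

R ≈ 178 mm/day

Column moisture flux per unit crosswind length is F = V × PW.
Inflow: F_in = 15.6 × 45.7 = 712.92 mm·m/s
Outflow: F_out = 12.6 × 28.9 = 364.14 mm·m/s
Steady-state rate R = (F_in − F_out)/L = (712.92 − 364.14) / 169000 m = 2.064e-03 mm/s.
R = 2.064e-03 × 3600 × 24 = 178 mm/day.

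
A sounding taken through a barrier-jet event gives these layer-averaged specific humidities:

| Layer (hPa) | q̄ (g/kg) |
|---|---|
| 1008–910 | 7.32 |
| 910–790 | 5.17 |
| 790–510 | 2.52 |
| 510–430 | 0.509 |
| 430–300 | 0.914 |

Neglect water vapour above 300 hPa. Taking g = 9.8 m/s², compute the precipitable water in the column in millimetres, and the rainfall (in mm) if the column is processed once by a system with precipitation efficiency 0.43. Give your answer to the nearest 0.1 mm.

Precipitable water is the column-integrated vapour mass per unit area: PW = (1/g) Σ q̄ Δp, with q in kg/kg and Δp in Pa (1 kg/m² of water = 1 mm).
Layer 1008–910 hPa: Δp = 98 hPa = 9800 Pa, q̄ = 0.00732 kg/kg → 0.00732 × 9800 / 9.8 = 7.32 mm
Layer 910–790 hPa: Δp = 120 hPa = 12000 Pa, q̄ = 0.00517 kg/kg → 0.00517 × 12000 / 9.8 = 6.33 mm
Layer 790–510 hPa: Δp = 280 hPa = 28000 Pa, q̄ = 0.00252 kg/kg → 0.00252 × 28000 / 9.8 = 7.20 mm
Layer 510–430 hPa: Δp = 80 hPa = 8000 Pa, q̄ = 0.000509 kg/kg → 0.000509 × 8000 / 9.8 = 0.42 mm
Layer 430–300 hPa: Δp = 130 hPa = 13000 Pa, q̄ = 0.000914 kg/kg → 0.000914 × 13000 / 9.8 = 1.21 mm
PW = 7.32 + 6.33 + 7.20 + 0.42 + 1.21 = 22.48 ≈ 22.5 mm.
Rainfall = ε × PW = 0.43 × 22.5 = 9.7 mm.

PW ≈ 22.5 mm; rainfall ≈ 9.7 mm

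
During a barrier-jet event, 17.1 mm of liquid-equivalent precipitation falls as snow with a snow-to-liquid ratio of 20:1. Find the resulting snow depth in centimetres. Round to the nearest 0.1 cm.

snow depth ≈ 34.2 cm

Snow depth = liquid × ratio = 17.1 mm × 20 = 342 mm = 34.2 cm.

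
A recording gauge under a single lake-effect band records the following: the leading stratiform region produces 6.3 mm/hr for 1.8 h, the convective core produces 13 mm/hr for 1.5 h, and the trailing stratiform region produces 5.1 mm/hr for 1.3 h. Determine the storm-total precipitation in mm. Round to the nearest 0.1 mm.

total ≈ 37.5 mm

Total = Σ Rᵢ Δtᵢ = 6.3 × 1.8 + 13 × 1.5 + 5.1 × 1.3
      = 11.34 + 19.5 + 6.63 = 37.5 mm.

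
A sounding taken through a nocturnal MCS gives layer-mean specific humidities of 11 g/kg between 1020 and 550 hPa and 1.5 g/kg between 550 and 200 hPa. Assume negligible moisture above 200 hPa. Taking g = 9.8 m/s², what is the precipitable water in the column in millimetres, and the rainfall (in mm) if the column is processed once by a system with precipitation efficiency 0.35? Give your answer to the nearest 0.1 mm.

PW ≈ 58.1 mm; rainfall ≈ 20.3 mm

Precipitable water is the column-integrated vapour mass per unit area: PW = (1/g) Σ q̄ Δp, with q in kg/kg and Δp in Pa (1 kg/m² of water = 1 mm).
Layer 1020–550 hPa: Δp = 470 hPa = 47000 Pa, q̄ = 0.011 kg/kg → 0.011 × 47000 / 9.8 = 52.76 mm
Layer 550–200 hPa: Δp = 350 hPa = 35000 Pa, q̄ = 0.0015 kg/kg → 0.0015 × 35000 / 9.8 = 5.36 mm
PW = 52.76 + 5.36 = 58.12 ≈ 58.1 mm.
Rainfall = ε × PW = 0.35 × 58.1 = 20.3 mm.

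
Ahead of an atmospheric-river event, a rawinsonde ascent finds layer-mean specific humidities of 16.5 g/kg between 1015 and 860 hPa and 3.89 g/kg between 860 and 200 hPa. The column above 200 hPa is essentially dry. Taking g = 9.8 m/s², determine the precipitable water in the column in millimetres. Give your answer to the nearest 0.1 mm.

Precipitable water is the column-integrated vapour mass per unit area: PW = (1/g) Σ q̄ Δp, with q in kg/kg and Δp in Pa (1 kg/m² of water = 1 mm).
Layer 1015–860 hPa: Δp = 155 hPa = 15500 Pa, q̄ = 0.0165 kg/kg → 0.0165 × 15500 / 9.8 = 26.10 mm
Layer 860–200 hPa: Δp = 660 hPa = 66000 Pa, q̄ = 0.00389 kg/kg → 0.00389 × 66000 / 9.8 = 26.20 mm
PW = 26.10 + 26.20 = 52.30 ≈ 52.3 mm.

PW ≈ 52.3 mm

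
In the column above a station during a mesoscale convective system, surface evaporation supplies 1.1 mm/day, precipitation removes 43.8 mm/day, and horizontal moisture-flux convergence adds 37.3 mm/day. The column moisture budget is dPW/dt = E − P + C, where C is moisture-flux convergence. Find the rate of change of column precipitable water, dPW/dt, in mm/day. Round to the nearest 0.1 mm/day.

dPW/dt ≈ -5.4 mm/day

dPW/dt = E − P + C = 1.1 − 43.8 + (37.3) = -5.4 mm/day.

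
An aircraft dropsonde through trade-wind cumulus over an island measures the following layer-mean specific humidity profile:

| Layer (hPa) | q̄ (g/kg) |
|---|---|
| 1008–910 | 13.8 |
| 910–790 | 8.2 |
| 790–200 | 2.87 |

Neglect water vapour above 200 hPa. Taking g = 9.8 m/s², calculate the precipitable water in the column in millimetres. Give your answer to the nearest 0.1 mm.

PW ≈ 41.1 mm

Precipitable water is the column-integrated vapour mass per unit area: PW = (1/g) Σ q̄ Δp, with q in kg/kg and Δp in Pa (1 kg/m² of water = 1 mm).
Layer 1008–910 hPa: Δp = 98 hPa = 9800 Pa, q̄ = 0.0138 kg/kg → 0.0138 × 9800 / 9.8 = 13.80 mm
Layer 910–790 hPa: Δp = 120 hPa = 12000 Pa, q̄ = 0.0082 kg/kg → 0.0082 × 12000 / 9.8 = 10.04 mm
Layer 790–200 hPa: Δp = 590 hPa = 59000 Pa, q̄ = 0.00287 kg/kg → 0.00287 × 59000 / 9.8 = 17.28 mm
PW = 13.80 + 10.04 + 17.28 = 41.12 ≈ 41.1 mm.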